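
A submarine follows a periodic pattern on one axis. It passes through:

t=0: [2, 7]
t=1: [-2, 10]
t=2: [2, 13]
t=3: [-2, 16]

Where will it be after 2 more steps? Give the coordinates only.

[-2, 22]

The first coordinate repeats the cycle [2, -2] with period 2; step 5 mod 2 = 1, giving -2.
The second coordinate changes by +3 each step, so at step 5 it is 7 + 5·(3) = 22.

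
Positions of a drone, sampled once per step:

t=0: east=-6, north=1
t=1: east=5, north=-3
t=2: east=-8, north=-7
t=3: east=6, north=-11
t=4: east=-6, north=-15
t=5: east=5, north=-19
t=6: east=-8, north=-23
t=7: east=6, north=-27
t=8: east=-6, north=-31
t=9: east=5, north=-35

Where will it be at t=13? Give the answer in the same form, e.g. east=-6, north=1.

The east coordinate repeats the cycle [-6, 5, -8, 6] with period 4; step 13 mod 4 = 1, giving 5.
The north coordinate changes by -4 each step, so at step 13 it is 1 + 13·(-4) = -51.

east=5, north=-51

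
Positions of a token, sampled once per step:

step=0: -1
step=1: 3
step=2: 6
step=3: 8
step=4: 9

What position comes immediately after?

9

Successive displacements: +4, +3, +2, +1 — each changes by -1.
step 5: 9 + 0 → 9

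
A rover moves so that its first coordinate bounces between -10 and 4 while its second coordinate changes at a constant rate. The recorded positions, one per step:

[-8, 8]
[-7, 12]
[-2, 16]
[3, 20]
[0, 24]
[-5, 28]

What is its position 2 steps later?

The first coordinate travels 5 per step and bounces off the walls at -10 and 4.
  step 6: -5 → -10
  step 7: -10 → -5
The second coordinate changes by +4 each step: at step 7 it is 36.

[-5, 36]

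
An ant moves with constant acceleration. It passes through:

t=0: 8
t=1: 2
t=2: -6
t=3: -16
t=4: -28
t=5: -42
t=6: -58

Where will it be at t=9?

-118

Taking differences between consecutive positions: -6, -8, -10, -12, -14, -16. These grow by -2 each step.
step 7: -58 − 18 → -76
step 8: -76 − 20 → -96
step 9: -96 − 22 → -118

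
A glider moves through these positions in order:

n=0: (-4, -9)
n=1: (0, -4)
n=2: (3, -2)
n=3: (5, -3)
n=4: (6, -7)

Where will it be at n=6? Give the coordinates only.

Taking differences between consecutive positions: (+4, +5), (+3, +2), (+2, -1), (+1, -4). These grow by (-1, -3) each step.
step 5: (6, -7) + (+0, -7) → (6, -14)
step 6: (6, -14) + (-1, -10) → (5, -24)

(5, -24)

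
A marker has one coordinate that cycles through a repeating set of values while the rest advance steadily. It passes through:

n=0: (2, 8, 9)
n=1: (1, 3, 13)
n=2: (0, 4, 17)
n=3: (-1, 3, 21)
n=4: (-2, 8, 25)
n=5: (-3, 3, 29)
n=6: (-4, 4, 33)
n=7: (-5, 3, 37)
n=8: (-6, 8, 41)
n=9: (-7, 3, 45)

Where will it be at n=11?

The first coordinate changes by -1 each step, so at step 11 it is 2 + 11·(-1) = -9.
The second coordinate repeats the cycle [8, 3, 4, 3] with period 4; step 11 mod 4 = 3, giving 3.
The third coordinate changes by +4 each step, so at step 11 it is 9 + 11·(4) = 53.

(-9, 3, 53)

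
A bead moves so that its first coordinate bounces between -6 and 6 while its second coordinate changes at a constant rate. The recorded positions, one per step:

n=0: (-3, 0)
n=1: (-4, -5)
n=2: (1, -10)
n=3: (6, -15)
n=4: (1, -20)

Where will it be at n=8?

The first coordinate travels 5 per step and bounces off the walls at -6 and 6.
  step 5: 1 → -4
  step 6: -4 → -3
  step 7: -3 → 2
  step 8: 2 → 5
The second coordinate changes by -5 each step: at step 8 it is -40.

(5, -40)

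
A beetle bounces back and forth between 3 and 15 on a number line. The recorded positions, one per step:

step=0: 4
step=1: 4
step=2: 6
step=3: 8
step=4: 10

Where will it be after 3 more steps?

14

The value reflects between 3 and 15, moving 2 per step.
  step 5: 10 → 12
  step 6: 12 → 14
  step 7: 14 → 14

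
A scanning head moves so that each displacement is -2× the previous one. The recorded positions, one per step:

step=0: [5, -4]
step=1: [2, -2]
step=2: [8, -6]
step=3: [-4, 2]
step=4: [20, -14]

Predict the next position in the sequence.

[-28, 18]

The jumps are [-3, +2], [+6, -4], [-12, +8], [+24, -16] — a geometric progression with ratio -2.
step 5: [20, -14] + [-48, +32] → [-28, 18]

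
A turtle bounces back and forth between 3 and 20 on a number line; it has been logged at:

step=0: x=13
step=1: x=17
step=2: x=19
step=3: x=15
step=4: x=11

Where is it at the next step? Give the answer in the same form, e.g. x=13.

The value travels 4 per step and bounces off the walls at 3 and 20.
  step 5: 11 → 7

x=7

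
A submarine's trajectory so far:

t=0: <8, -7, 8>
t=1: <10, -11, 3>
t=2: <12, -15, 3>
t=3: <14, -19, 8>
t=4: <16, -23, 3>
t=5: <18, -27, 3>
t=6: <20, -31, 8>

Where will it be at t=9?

<26, -43, 8>

First: linear, +2 per step → 26 at step 9.
Second: linear, -4 per step → -43 at step 9.
Third: cycles through 8, 3, 3 every 3 steps. Step 9 lands at position 0 of the cycle → 8.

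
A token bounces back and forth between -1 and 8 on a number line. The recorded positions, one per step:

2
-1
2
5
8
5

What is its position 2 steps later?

The value travels 3 per step and bounces off the walls at -1 and 8.
  step 6: 5 → 2
  step 7: 2 → -1

-1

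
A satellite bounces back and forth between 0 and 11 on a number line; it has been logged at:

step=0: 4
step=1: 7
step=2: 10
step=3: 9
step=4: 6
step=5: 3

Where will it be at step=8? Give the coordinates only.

6

The value travels 3 per step and bounces off the walls at 0 and 11.
  step 6: 3 → 0
  step 7: 0 → 3
  step 8: 3 → 6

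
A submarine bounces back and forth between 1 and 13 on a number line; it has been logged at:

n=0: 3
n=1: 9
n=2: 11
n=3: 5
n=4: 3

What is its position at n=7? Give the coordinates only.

The value reflects between 1 and 13, moving 6 per step.
  step 5: 3 → 9
  step 6: 9 → 11
  step 7: 11 → 5

5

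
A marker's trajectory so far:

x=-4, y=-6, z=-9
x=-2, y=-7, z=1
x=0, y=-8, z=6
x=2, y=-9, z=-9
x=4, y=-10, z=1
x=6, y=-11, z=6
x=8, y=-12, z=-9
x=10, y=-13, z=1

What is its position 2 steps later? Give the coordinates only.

x=14, y=-15, z=-9

X: linear, +2 per step → 14 at step 9.
Y: linear, -1 per step → -15 at step 9.
Z: cycles through -9, 1, 6 every 3 steps. Step 9 lands at position 0 of the cycle → -9.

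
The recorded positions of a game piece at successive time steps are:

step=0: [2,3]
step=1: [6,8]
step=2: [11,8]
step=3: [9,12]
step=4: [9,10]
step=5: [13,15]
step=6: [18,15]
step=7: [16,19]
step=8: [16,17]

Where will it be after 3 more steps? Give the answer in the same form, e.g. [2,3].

[23,26]

Differencing gives [+4,+5], [+5,+0], [-2,+4], [+0,-2], [+4,+5], [+5,+0], [-2,+4], [+0,-2]. This is the pattern [+4,+5], [+5,+0], [-2,+4], [+0,-2] repeated.
step 9: apply [+4,+5] → [20,22]
step 10: apply [+5,+0] → [25,22]
step 11: apply [-2,+4] → [23,26]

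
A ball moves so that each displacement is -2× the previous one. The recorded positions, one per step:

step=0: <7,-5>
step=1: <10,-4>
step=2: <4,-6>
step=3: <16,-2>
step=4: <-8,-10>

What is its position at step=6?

The jumps are <+3,+1>, <-6,-2>, <+12,+4>, <-24,-8> — a geometric progression with ratio -2.
step 5: <-8,-10> + <+48,+16> → <40,6>
step 6: <40,6> + <-96,-32> → <-56,-26>

<-56,-26>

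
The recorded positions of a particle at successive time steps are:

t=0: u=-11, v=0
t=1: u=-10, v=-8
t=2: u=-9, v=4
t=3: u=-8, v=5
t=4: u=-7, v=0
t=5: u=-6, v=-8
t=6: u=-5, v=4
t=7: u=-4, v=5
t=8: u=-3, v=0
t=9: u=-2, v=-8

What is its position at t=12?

u=1, v=0

U: linear, +1 per step → 1 at step 12.
V: cycles through 0, -8, 4, 5 every 4 steps. Step 12 lands at position 0 of the cycle → 0.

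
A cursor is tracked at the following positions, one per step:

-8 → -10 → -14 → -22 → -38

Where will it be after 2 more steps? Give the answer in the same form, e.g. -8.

-134

Consecutive displacements -2, -4, -8, -16 scale by a factor of 2 each step.
step 5: -38 − 32 → -70
step 6: -70 − 64 → -134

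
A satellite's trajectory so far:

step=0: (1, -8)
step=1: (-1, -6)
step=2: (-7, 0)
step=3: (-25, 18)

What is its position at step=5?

(-241, 234)

Step-to-step displacements: (-2, +2), (-6, +6), (-18, +18); each is 3× the previous.
step 4: (-25, 18) + (-54, +54) → (-79, 72)
step 5: (-79, 72) + (-162, +162) → (-241, 234)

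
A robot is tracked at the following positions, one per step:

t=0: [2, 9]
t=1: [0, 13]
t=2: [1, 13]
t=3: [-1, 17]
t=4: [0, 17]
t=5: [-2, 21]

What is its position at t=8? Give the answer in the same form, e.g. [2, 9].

[-2, 25]

Differencing gives [-2, +4], [+1, +0], [-2, +4], [+1, +0], [-2, +4]. This is the pattern [-2, +4], [+1, +0] repeated.
step 6: apply [+1, +0] → [-1, 21]
step 7: apply [-2, +4] → [-3, 25]
step 8: apply [+1, +0] → [-2, 25]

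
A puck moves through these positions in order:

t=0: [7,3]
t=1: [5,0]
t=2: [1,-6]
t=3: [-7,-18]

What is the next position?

[-23,-42]

The jumps are [-2,-3], [-4,-6], [-8,-12] — a geometric progression with ratio 2.
step 4: [-7,-18] + [-16,-24] → [-23,-42]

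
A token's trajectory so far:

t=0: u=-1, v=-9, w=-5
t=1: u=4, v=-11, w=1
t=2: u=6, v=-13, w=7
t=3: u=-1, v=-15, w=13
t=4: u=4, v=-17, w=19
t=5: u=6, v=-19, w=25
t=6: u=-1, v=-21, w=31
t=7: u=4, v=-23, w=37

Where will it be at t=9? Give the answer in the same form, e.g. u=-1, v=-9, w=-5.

U: cycles through -1, 4, 6 every 3 steps. Step 9 lands at position 0 of the cycle → -1.
V: linear, -2 per step → -27 at step 9.
W: linear, +6 per step → 49 at step 9.

u=-1, v=-27, w=49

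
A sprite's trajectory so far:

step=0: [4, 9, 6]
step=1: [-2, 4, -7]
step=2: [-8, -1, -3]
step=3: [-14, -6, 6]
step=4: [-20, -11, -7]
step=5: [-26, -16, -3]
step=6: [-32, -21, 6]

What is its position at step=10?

First: linear, -6 per step → -56 at step 10.
Second: linear, -5 per step → -41 at step 10.
Third: cycles through 6, -7, -3 every 3 steps. Step 10 lands at position 1 of the cycle → -7.

[-56, -41, -7]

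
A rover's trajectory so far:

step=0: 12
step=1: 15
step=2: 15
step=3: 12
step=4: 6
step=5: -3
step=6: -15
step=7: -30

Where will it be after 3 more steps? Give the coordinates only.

First differences are +3, +0, -3, -6, -9, -12, -15; their common second difference is -3 (constant acceleration).
step 8: -30 − 18 → -48
step 9: -48 − 21 → -69
step 10: -69 − 24 → -93

-93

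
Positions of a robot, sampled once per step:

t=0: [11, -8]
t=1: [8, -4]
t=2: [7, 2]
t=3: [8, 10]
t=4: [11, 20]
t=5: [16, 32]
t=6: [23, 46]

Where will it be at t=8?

Successive displacements: [-3, +4], [-1, +6], [+1, +8], [+3, +10], [+5, +12], [+7, +14] — each changes by [+2, +2].
step 7: [23, 46] + [+9, +16] → [32, 62]
step 8: [32, 62] + [+11, +18] → [43, 80]

[43, 80]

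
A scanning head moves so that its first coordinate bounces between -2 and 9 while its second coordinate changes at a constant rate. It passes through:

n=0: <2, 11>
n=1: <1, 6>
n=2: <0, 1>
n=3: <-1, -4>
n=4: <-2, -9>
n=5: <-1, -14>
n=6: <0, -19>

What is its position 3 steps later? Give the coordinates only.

<3, -34>

The first coordinate reflects between -2 and 9, moving 1 per step.
  step 7: 0 → 1
  step 8: 1 → 2
  step 9: 2 → 3
The second coordinate changes by -5 each step: at step 9 it is -34.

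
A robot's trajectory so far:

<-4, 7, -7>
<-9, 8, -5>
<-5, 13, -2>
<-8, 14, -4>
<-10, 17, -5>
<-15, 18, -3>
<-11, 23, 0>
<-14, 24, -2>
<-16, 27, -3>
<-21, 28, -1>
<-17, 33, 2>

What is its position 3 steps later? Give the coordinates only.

<-27, 38, 1>

The moves between consecutive positions are <-5, +1, +2>, <+4, +5, +3>, <-3, +1, -2>, <-2, +3, -1>, <-5, +1, +2>, <+4, +5, +3>, <-3, +1, -2>, <-2, +3, -1>, <-5, +1, +2>, <+4, +5, +3>; they repeat the 4-cycle [<-5, +1, +2>, <+4, +5, +3>, <-3, +1, -2>, <-2, +3, -1>].
step 11: apply <-3, +1, -2> → <-20, 34, 0>
step 12: apply <-2, +3, -1> → <-22, 37, -1>
step 13: apply <-5, +1, +2> → <-27, 38, 1>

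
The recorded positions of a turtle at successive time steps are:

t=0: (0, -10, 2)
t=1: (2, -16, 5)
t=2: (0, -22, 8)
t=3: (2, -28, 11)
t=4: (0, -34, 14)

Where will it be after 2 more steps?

(0, -46, 20)

The first coordinate repeats the cycle [0, 2] with period 2; step 6 mod 2 = 0, giving 0.
The second coordinate changes by -6 each step, so at step 6 it is -10 + 6·(-6) = -46.
The third coordinate changes by +3 each step, so at step 6 it is 2 + 6·(3) = 20.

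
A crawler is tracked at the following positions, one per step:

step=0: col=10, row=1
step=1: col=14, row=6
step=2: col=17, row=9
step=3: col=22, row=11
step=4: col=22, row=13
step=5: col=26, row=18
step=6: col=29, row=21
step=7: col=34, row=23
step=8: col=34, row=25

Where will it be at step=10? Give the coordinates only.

Step-to-step displacements: (+4, +5), (+3, +3), (+5, +2), (+0, +2), (+4, +5), (+3, +3), (+5, +2), (+0, +2) — a repeating cycle of length 4.
step 9: apply (+4, +5) → col=38, row=30
step 10: apply (+3, +3) → col=41, row=33

col=41, row=33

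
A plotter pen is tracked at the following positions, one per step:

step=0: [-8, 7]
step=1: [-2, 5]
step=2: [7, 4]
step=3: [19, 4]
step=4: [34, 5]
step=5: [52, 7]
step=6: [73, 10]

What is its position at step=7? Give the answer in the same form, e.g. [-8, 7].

[97, 14]

First differences are [+6, -2], [+9, -1], [+12, +0], [+15, +1], [+18, +2], [+21, +3]; their common second difference is [+3, +1] (constant acceleration).
step 7: [73, 10] + [+24, +4] → [97, 14]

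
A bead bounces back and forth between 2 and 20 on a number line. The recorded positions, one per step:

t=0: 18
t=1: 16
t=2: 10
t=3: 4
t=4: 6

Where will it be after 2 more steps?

The value travels 6 per step and bounces off the walls at 2 and 20.
  step 5: 6 → 12
  step 6: 12 → 18

18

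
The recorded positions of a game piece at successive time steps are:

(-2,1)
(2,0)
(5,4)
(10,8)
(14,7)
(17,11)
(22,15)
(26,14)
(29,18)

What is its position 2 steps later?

(38,21)

Step-to-step displacements: (+4,-1), (+3,+4), (+5,+4), (+4,-1), (+3,+4), (+5,+4), (+4,-1), (+3,+4) — a repeating cycle of length 3.
step 9: apply (+5,+4) → (34,22)
step 10: apply (+4,-1) → (38,21)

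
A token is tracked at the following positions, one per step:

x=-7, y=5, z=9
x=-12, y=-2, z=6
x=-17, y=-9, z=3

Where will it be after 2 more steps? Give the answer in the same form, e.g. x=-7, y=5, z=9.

x=-27, y=-23, z=-3

The position changes by (-5, -7, -3) every step.
step 3: x=-17, y=-9, z=3 + (-5, -7, -3) → x=-22, y=-16, z=0
step 4: x=-22, y=-16, z=0 + (-5, -7, -3) → x=-27, y=-23, z=-3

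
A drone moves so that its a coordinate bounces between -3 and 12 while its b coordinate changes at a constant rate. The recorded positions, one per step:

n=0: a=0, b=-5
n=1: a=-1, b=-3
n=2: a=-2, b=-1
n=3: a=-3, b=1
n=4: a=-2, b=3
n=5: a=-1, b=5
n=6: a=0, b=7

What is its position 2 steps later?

The a coordinate travels 1 per step and bounces off the walls at -3 and 12.
  step 7: 0 → 1
  step 8: 1 → 2
The b coordinate changes by +2 each step: at step 8 it is 11.

a=2, b=11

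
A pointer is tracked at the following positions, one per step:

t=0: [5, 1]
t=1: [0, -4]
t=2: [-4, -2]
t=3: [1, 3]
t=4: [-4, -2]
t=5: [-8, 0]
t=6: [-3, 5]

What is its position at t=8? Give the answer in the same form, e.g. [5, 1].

The moves between consecutive positions are [-5, -5], [-4, +2], [+5, +5], [-5, -5], [-4, +2], [+5, +5]; they repeat the 3-cycle [[-5, -5], [-4, +2], [+5, +5]].
step 7: apply [-5, -5] → [-8, 0]
step 8: apply [-4, +2] → [-12, 2]

[-12, 2]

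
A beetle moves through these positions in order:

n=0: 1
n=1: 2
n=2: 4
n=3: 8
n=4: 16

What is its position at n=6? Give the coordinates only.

Consecutive displacements +1, +2, +4, +8 scale by a factor of 2 each step.
step 5: 16 + 16 → 32
step 6: 32 + 32 → 64

64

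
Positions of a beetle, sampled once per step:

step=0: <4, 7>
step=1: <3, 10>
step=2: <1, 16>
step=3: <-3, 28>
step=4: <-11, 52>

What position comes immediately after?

Step-to-step displacements: <-1, +3>, <-2, +6>, <-4, +12>, <-8, +24>; each is 2× the previous.
step 5: <-11, 52> + <-16, +48> → <-27, 100>

<-27, 100>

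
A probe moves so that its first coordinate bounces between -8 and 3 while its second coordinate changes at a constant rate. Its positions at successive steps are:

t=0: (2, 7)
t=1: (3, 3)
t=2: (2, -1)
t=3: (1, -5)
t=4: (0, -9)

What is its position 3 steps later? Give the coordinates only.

The first coordinate travels 1 per step and bounces off the walls at -8 and 3.
  step 5: 0 → -1
  step 6: -1 → -2
  step 7: -2 → -3
The second coordinate changes by -4 each step: at step 7 it is -21.

(-3, -21)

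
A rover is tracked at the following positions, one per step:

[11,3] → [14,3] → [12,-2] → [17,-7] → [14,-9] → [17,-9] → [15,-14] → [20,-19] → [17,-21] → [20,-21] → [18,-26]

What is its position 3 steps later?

Differencing gives [+3,+0], [-2,-5], [+5,-5], [-3,-2], [+3,+0], [-2,-5], [+5,-5], [-3,-2], [+3,+0], [-2,-5]. This is the pattern [+3,+0], [-2,-5], [+5,-5], [-3,-2] repeated.
step 11: apply [+5,-5] → [23,-31]
step 12: apply [-3,-2] → [20,-33]
step 13: apply [+3,+0] → [23,-33]

[23,-33]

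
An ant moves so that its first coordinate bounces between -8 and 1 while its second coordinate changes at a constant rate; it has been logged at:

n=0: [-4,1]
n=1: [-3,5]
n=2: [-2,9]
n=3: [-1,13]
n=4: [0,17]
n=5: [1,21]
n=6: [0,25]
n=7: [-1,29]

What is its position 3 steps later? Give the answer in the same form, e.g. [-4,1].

[-4,41]

The first coordinate travels 1 per step and bounces off the walls at -8 and 1.
  step 8: -1 → -2
  step 9: -2 → -3
  step 10: -3 → -4
The second coordinate changes by +4 each step: at step 10 it is 41.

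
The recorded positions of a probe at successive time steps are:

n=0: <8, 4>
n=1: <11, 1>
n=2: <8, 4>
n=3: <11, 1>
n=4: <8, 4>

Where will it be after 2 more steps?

The jumps are <+3, -3>, <-3, +3>, <+3, -3>, <-3, +3> — a geometric progression with ratio -1.
step 5: <8, 4> + <+3, -3> → <11, 1>
step 6: <11, 1> + <-3, +3> → <8, 4>

<8, 4>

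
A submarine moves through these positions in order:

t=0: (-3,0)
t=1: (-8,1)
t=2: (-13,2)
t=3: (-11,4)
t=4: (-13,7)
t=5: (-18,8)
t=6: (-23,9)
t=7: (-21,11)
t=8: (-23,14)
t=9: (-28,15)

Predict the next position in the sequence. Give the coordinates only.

Step-to-step displacements: (-5,+1), (-5,+1), (+2,+2), (-2,+3), (-5,+1), (-5,+1), (+2,+2), (-2,+3), (-5,+1) — a repeating cycle of length 4.
step 10: apply (-5,+1) → (-33,16)

(-33,16)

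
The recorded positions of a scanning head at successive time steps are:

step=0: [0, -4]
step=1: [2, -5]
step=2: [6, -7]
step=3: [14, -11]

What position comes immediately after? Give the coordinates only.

Step-to-step displacements: [+2, -1], [+4, -2], [+8, -4]; each is 2× the previous.
step 4: [14, -11] + [+16, -8] → [30, -19]

[30, -19]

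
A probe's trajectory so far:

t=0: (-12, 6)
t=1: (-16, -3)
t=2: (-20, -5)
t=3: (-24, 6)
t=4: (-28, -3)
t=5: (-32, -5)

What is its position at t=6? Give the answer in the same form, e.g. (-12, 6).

The first coordinate changes by -4 each step, so at step 6 it is -12 + 6·(-4) = -36.
The second coordinate repeats the cycle [6, -3, -5] with period 3; step 6 mod 3 = 0, giving 6.

(-36, 6)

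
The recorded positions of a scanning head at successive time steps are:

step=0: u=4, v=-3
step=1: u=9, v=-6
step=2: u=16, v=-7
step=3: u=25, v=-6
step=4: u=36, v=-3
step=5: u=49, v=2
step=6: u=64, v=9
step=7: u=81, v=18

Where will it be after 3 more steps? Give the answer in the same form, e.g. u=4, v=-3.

u=144, v=57

Successive displacements: (+5, -3), (+7, -1), (+9, +1), (+11, +3), (+13, +5), (+15, +7), (+17, +9) — each changes by (+2, +2).
step 8: u=81, v=18 + (+19, +11) → u=100, v=29
step 9: u=100, v=29 + (+21, +13) → u=121, v=42
step 10: u=121, v=42 + (+23, +15) → u=144, v=57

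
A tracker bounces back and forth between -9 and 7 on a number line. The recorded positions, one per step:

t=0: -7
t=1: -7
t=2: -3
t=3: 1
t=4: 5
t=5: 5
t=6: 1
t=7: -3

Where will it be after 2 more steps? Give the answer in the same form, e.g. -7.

The value reflects between -9 and 7, moving 4 per step.
  step 8: -3 → -7
  step 9: -7 → -7

-7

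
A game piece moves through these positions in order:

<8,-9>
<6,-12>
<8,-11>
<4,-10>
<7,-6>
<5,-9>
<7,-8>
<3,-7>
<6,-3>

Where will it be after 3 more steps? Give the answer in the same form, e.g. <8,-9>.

<2,-4>

Step-to-step displacements: <-2,-3>, <+2,+1>, <-4,+1>, <+3,+4>, <-2,-3>, <+2,+1>, <-4,+1>, <+3,+4> — a repeating cycle of length 4.
step 9: apply <-2,-3> → <4,-6>
step 10: apply <+2,+1> → <6,-5>
step 11: apply <-4,+1> → <2,-4>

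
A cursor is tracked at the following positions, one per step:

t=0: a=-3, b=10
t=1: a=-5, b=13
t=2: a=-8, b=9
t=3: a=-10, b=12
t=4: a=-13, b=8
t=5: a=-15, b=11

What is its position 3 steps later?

a=-23, b=6

The moves between consecutive positions are (-2, +3), (-3, -4), (-2, +3), (-3, -4), (-2, +3); they repeat the 2-cycle [(-2, +3), (-3, -4)].
step 6: apply (-3, -4) → a=-18, b=7
step 7: apply (-2, +3) → a=-20, b=10
step 8: apply (-3, -4) → a=-23, b=6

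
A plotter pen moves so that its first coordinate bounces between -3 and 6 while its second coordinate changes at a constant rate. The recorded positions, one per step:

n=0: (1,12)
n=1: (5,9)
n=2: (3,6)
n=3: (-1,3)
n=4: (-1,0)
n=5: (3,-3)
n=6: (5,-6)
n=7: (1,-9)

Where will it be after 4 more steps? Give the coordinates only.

The first coordinate travels 4 per step and bounces off the walls at -3 and 6.
  step 8: 1 → -3
  step 9: -3 → 1
  step 10: 1 → 5
  step 11: 5 → 3
The second coordinate changes by -3 each step: at step 11 it is -21.

(3,-21)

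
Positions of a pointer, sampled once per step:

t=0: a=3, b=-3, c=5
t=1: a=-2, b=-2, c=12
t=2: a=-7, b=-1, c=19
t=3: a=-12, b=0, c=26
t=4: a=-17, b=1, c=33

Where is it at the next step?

a=-22, b=2, c=40

Constant displacement of (-5, +1, +7) per step.
step 5: a=-17, b=1, c=33 + (-5, +1, +7) → a=-22, b=2, c=40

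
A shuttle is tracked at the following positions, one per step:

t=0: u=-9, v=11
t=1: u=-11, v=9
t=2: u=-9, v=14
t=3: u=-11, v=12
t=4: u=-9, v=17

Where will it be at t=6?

u=-9, v=20

The moves between consecutive positions are (-2, -2), (+2, +5), (-2, -2), (+2, +5); they repeat the 2-cycle [(-2, -2), (+2, +5)].
step 5: apply (-2, -2) → u=-11, v=15
step 6: apply (+2, +5) → u=-9, v=20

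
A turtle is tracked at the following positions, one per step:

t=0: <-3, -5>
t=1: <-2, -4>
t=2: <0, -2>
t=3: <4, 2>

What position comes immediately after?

Step-to-step displacements: <+1, +1>, <+2, +2>, <+4, +4>; each is 2× the previous.
step 4: <4, 2> + <+8, +8> → <12, 10>

<12, 10>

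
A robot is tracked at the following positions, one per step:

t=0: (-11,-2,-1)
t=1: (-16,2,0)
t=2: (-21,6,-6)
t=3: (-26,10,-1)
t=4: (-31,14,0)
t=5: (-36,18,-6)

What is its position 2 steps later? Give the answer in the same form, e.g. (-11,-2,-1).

The first coordinate changes by -5 each step, so at step 7 it is -11 + 7·(-5) = -46.
The second coordinate changes by +4 each step, so at step 7 it is -2 + 7·(4) = 26.
The third coordinate repeats the cycle [-1, 0, -6] with period 3; step 7 mod 3 = 1, giving 0.

(-46,26,0)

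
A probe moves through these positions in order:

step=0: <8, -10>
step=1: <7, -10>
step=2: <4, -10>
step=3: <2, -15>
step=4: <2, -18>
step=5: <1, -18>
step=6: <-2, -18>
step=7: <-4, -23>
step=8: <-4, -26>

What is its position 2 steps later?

<-8, -26>

Differencing gives <-1, +0>, <-3, +0>, <-2, -5>, <+0, -3>, <-1, +0>, <-3, +0>, <-2, -5>, <+0, -3>. This is the pattern <-1, +0>, <-3, +0>, <-2, -5>, <+0, -3> repeated.
step 9: apply <-1, +0> → <-5, -26>
step 10: apply <-3, +0> → <-8, -26>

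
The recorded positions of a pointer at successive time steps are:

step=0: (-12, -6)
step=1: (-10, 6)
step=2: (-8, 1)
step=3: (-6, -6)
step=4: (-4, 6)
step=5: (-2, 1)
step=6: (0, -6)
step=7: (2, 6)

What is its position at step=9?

(6, -6)

First: linear, +2 per step → 6 at step 9.
Second: cycles through -6, 6, 1 every 3 steps. Step 9 lands at position 0 of the cycle → -6.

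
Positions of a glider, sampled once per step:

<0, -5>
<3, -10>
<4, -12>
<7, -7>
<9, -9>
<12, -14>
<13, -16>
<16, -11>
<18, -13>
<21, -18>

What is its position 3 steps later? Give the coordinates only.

Step-to-step displacements: <+3, -5>, <+1, -2>, <+3, +5>, <+2, -2>, <+3, -5>, <+1, -2>, <+3, +5>, <+2, -2>, <+3, -5> — a repeating cycle of length 4.
step 10: apply <+1, -2> → <22, -20>
step 11: apply <+3, +5> → <25, -15>
step 12: apply <+2, -2> → <27, -17>

<27, -17>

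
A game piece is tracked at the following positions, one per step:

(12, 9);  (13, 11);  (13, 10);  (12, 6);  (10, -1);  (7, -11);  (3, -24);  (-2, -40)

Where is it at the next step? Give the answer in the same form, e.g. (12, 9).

(-8, -59)

First differences are (+1, +2), (+0, -1), (-1, -4), (-2, -7), (-3, -10), (-4, -13), (-5, -16); their common second difference is (-1, -3) (constant acceleration).
step 8: (-2, -40) + (-6, -19) → (-8, -59)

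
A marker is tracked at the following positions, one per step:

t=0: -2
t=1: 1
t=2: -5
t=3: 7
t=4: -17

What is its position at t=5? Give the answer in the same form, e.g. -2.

31

Consecutive displacements +3, -6, +12, -24 scale by a factor of -2 each step.
step 5: -17 + 48 → 31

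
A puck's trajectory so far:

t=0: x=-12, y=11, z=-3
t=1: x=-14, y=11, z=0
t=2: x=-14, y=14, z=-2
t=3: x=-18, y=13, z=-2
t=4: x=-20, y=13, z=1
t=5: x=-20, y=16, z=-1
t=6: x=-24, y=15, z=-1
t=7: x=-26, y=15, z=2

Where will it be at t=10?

x=-32, y=17, z=3

The moves between consecutive positions are (-2, +0, +3), (+0, +3, -2), (-4, -1, +0), (-2, +0, +3), (+0, +3, -2), (-4, -1, +0), (-2, +0, +3); they repeat the 3-cycle [(-2, +0, +3), (+0, +3, -2), (-4, -1, +0)].
step 8: apply (+0, +3, -2) → x=-26, y=18, z=0
step 9: apply (-4, -1, +0) → x=-30, y=17, z=0
step 10: apply (-2, +0, +3) → x=-32, y=17, z=3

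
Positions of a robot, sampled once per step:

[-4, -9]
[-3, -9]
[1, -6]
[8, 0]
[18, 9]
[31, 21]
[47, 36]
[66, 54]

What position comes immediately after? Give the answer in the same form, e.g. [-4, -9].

Successive displacements: [+1, +0], [+4, +3], [+7, +6], [+10, +9], [+13, +12], [+16, +15], [+19, +18] — each changes by [+3, +3].
step 8: [66, 54] + [+22, +21] → [88, 75]

[88, 75]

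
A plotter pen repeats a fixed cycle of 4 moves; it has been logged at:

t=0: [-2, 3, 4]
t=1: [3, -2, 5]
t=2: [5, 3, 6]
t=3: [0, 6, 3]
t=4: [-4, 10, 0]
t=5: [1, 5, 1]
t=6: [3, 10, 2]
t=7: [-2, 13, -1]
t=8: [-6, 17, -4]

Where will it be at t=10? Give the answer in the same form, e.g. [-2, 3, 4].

The moves between consecutive positions are [+5, -5, +1], [+2, +5, +1], [-5, +3, -3], [-4, +4, -3], [+5, -5, +1], [+2, +5, +1], [-5, +3, -3], [-4, +4, -3]; they repeat the 4-cycle [[+5, -5, +1], [+2, +5, +1], [-5, +3, -3], [-4, +4, -3]].
step 9: apply [+5, -5, +1] → [-1, 12, -3]
step 10: apply [+2, +5, +1] → [1, 17, -2]

[1, 17, -2]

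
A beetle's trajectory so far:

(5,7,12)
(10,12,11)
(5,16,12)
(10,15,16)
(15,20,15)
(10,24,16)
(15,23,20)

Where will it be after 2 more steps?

(15,32,20)

The moves between consecutive positions are (+5,+5,-1), (-5,+4,+1), (+5,-1,+4), (+5,+5,-1), (-5,+4,+1), (+5,-1,+4); they repeat the 3-cycle [(+5,+5,-1), (-5,+4,+1), (+5,-1,+4)].
step 7: apply (+5,+5,-1) → (20,28,19)
step 8: apply (-5,+4,+1) → (15,32,20)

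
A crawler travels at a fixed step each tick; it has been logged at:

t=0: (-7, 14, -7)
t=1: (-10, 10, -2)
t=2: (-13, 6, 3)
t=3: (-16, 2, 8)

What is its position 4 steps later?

Constant displacement of (-3, -4, +5) per step.
step 4: (-16, 2, 8) + (-3, -4, +5) → (-19, -2, 13)
step 5: (-19, -2, 13) + (-3, -4, +5) → (-22, -6, 18)
step 6: (-22, -6, 18) + (-3, -4, +5) → (-25, -10, 23)
step 7: (-25, -10, 23) + (-3, -4, +5) → (-28, -14, 28)

(-28, -14, 28)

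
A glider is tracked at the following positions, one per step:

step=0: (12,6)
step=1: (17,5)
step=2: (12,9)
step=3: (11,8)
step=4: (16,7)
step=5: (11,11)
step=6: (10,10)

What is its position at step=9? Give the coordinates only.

(9,12)

Step-to-step displacements: (+5,-1), (-5,+4), (-1,-1), (+5,-1), (-5,+4), (-1,-1) — a repeating cycle of length 3.
step 7: apply (+5,-1) → (15,9)
step 8: apply (-5,+4) → (10,13)
step 9: apply (-1,-1) → (9,12)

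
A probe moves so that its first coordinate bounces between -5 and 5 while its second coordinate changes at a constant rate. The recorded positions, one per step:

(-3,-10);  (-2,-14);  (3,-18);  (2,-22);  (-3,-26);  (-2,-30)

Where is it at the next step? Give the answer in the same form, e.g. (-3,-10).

(3,-34)

The first coordinate travels 5 per step and bounces off the walls at -5 and 5.
  step 6: -2 → 3
The second coordinate changes by -4 each step: at step 6 it is -34.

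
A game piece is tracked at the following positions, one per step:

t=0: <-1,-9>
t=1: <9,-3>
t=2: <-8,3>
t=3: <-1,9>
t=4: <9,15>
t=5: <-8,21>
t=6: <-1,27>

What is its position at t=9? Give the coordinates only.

First: cycles through -1, 9, -8 every 3 steps. Step 9 lands at position 0 of the cycle → -1.
Second: linear, +6 per step → 45 at step 9.

<-1,45>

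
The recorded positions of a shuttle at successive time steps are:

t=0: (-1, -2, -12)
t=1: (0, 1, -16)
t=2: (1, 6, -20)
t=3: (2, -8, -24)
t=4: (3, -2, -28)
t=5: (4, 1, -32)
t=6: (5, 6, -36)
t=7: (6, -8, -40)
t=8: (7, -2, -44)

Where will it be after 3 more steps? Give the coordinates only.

(10, -8, -56)

First: linear, +1 per step → 10 at step 11.
Second: cycles through -2, 1, 6, -8 every 4 steps. Step 11 lands at position 3 of the cycle → -8.
Third: linear, -4 per step → -56 at step 11.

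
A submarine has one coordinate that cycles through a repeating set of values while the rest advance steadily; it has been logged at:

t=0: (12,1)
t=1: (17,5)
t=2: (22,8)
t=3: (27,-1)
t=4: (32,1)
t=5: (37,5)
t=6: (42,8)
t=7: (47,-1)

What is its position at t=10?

First: linear, +5 per step → 62 at step 10.
Second: cycles through 1, 5, 8, -1 every 4 steps. Step 10 lands at position 2 of the cycle → 8.

(62,8)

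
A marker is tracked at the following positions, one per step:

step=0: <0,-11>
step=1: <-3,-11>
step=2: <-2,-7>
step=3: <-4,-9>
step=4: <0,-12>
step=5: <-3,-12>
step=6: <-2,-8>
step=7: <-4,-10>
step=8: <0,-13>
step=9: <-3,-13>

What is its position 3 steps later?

<0,-14>

The moves between consecutive positions are <-3,+0>, <+1,+4>, <-2,-2>, <+4,-3>, <-3,+0>, <+1,+4>, <-2,-2>, <+4,-3>, <-3,+0>; they repeat the 4-cycle [<-3,+0>, <+1,+4>, <-2,-2>, <+4,-3>].
step 10: apply <+1,+4> → <-2,-9>
step 11: apply <-2,-2> → <-4,-11>
step 12: apply <+4,-3> → <0,-14>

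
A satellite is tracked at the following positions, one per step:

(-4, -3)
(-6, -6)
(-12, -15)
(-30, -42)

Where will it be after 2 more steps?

(-246, -366)

The jumps are (-2, -3), (-6, -9), (-18, -27) — a geometric progression with ratio 3.
step 4: (-30, -42) + (-54, -81) → (-84, -123)
step 5: (-84, -123) + (-162, -243) → (-246, -366)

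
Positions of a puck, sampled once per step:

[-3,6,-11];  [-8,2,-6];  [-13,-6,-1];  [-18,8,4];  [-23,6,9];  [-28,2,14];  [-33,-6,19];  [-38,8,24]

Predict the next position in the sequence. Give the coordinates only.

First: linear, -5 per step → -43 at step 8.
Second: cycles through 6, 2, -6, 8 every 4 steps. Step 8 lands at position 0 of the cycle → 6.
Third: linear, +5 per step → 29 at step 8.

[-43,6,29]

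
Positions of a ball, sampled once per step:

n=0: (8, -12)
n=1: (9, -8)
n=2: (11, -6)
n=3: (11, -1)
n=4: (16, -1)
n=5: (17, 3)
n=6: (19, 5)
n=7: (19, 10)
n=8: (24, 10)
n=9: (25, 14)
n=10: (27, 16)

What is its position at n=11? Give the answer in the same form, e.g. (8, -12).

Step-to-step displacements: (+1, +4), (+2, +2), (+0, +5), (+5, +0), (+1, +4), (+2, +2), (+0, +5), (+5, +0), (+1, +4), (+2, +2) — a repeating cycle of length 4.
step 11: apply (+0, +5) → (27, 21)

(27, 21)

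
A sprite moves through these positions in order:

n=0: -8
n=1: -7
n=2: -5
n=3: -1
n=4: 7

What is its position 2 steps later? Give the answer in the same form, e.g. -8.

55

The jumps are +1, +2, +4, +8 — a geometric progression with ratio 2.
step 5: 7 + 16 → 23
step 6: 23 + 32 → 55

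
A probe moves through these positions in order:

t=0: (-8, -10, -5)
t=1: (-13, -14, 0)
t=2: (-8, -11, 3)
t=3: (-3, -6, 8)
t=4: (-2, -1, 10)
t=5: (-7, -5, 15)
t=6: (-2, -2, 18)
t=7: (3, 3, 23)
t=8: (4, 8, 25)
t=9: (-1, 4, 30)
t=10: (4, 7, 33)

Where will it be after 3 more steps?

(5, 13, 45)

The moves between consecutive positions are (-5, -4, +5), (+5, +3, +3), (+5, +5, +5), (+1, +5, +2), (-5, -4, +5), (+5, +3, +3), (+5, +5, +5), (+1, +5, +2), (-5, -4, +5), (+5, +3, +3); they repeat the 4-cycle [(-5, -4, +5), (+5, +3, +3), (+5, +5, +5), (+1, +5, +2)].
step 11: apply (+5, +5, +5) → (9, 12, 38)
step 12: apply (+1, +5, +2) → (10, 17, 40)
step 13: apply (-5, -4, +5) → (5, 13, 45)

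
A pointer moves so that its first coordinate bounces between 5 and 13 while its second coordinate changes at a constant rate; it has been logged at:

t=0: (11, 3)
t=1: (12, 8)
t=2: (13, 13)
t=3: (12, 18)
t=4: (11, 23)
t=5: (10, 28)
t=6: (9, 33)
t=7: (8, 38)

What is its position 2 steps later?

(6, 48)

The first coordinate reflects between 5 and 13, moving 1 per step.
  step 8: 8 → 7
  step 9: 7 → 6
The second coordinate changes by +5 each step: at step 9 it is 48.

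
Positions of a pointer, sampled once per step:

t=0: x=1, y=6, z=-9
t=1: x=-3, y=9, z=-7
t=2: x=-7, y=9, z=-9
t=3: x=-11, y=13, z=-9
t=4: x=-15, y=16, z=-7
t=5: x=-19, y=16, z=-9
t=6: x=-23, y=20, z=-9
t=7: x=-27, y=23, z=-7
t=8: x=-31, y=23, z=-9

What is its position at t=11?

Step-to-step displacements: (-4, +3, +2), (-4, +0, -2), (-4, +4, +0), (-4, +3, +2), (-4, +0, -2), (-4, +4, +0), (-4, +3, +2), (-4, +0, -2) — a repeating cycle of length 3.
step 9: apply (-4, +4, +0) → x=-35, y=27, z=-9
step 10: apply (-4, +3, +2) → x=-39, y=30, z=-7
step 11: apply (-4, +0, -2) → x=-43, y=30, z=-9

x=-43, y=30, z=-9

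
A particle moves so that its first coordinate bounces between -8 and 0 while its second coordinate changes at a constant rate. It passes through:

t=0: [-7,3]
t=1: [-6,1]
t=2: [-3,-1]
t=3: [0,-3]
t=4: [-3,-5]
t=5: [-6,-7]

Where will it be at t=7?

[-4,-11]

The first coordinate reflects between -8 and 0, moving 3 per step.
  step 6: -6 → -7
  step 7: -7 → -4
The second coordinate changes by -2 each step: at step 7 it is -11.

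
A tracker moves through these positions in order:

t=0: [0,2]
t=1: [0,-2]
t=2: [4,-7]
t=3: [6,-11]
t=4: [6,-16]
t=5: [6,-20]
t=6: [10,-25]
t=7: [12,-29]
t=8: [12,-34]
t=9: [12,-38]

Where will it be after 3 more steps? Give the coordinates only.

The moves between consecutive positions are [+0,-4], [+4,-5], [+2,-4], [+0,-5], [+0,-4], [+4,-5], [+2,-4], [+0,-5], [+0,-4]; they repeat the 4-cycle [[+0,-4], [+4,-5], [+2,-4], [+0,-5]].
step 10: apply [+4,-5] → [16,-43]
step 11: apply [+2,-4] → [18,-47]
step 12: apply [+0,-5] → [18,-52]

[18,-52]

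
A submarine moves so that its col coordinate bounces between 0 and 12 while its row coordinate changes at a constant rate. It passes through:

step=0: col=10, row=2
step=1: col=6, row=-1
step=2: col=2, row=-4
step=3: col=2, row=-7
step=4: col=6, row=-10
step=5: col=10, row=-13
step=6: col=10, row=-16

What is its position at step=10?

The col coordinate travels 4 per step and bounces off the walls at 0 and 12.
  step 7: 10 → 6
  step 8: 6 → 2
  step 9: 2 → 2
  step 10: 2 → 6
The row coordinate changes by -3 each step: at step 10 it is -28.

col=6, row=-28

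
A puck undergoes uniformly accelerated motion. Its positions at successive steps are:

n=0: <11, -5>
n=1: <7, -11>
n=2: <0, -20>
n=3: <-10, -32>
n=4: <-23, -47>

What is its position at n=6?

<-58, -86>

Taking differences between consecutive positions: <-4, -6>, <-7, -9>, <-10, -12>, <-13, -15>. These grow by <-3, -3> each step.
step 5: <-23, -47> + <-16, -18> → <-39, -65>
step 6: <-39, -65> + <-19, -21> → <-58, -86>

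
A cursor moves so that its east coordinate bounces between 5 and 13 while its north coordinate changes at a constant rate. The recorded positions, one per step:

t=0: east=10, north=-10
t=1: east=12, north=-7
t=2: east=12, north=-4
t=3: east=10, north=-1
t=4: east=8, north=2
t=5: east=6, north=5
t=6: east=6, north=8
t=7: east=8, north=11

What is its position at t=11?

east=10, north=23

The east coordinate travels 2 per step and bounces off the walls at 5 and 13.
  step 8: 8 → 10
  step 9: 10 → 12
  step 10: 12 → 12
  step 11: 12 → 10
The north coordinate changes by +3 each step: at step 11 it is 23.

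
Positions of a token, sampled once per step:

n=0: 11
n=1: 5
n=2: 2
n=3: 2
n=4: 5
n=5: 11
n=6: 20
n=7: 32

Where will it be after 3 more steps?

First differences are -6, -3, +0, +3, +6, +9, +12; their common second difference is +3 (constant acceleration).
step 8: 32 + 15 → 47
step 9: 47 + 18 → 65
step 10: 65 + 21 → 86

86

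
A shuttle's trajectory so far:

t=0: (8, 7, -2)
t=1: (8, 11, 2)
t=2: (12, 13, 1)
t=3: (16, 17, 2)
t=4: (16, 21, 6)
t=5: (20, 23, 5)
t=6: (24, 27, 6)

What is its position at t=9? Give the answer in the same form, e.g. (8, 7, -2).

Step-to-step displacements: (+0, +4, +4), (+4, +2, -1), (+4, +4, +1), (+0, +4, +4), (+4, +2, -1), (+4, +4, +1) — a repeating cycle of length 3.
step 7: apply (+0, +4, +4) → (24, 31, 10)
step 8: apply (+4, +2, -1) → (28, 33, 9)
step 9: apply (+4, +4, +1) → (32, 37, 10)

(32, 37, 10)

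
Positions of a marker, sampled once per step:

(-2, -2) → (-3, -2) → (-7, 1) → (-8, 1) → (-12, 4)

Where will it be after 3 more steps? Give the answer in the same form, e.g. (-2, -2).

(-18, 7)

Step-to-step displacements: (-1, +0), (-4, +3), (-1, +0), (-4, +3) — a repeating cycle of length 2.
step 5: apply (-1, +0) → (-13, 4)
step 6: apply (-4, +3) → (-17, 7)
step 7: apply (-1, +0) → (-18, 7)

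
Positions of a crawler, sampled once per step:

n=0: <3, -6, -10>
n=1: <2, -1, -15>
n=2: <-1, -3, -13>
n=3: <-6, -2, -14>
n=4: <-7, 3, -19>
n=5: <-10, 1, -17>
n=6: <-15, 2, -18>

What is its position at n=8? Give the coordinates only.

<-19, 5, -21>

Differencing gives <-1, +5, -5>, <-3, -2, +2>, <-5, +1, -1>, <-1, +5, -5>, <-3, -2, +2>, <-5, +1, -1>. This is the pattern <-1, +5, -5>, <-3, -2, +2>, <-5, +1, -1> repeated.
step 7: apply <-1, +5, -5> → <-16, 7, -23>
step 8: apply <-3, -2, +2> → <-19, 5, -21>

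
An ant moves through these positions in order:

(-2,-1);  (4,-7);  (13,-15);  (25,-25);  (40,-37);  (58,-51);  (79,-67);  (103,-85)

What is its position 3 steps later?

First differences are (+6,-6), (+9,-8), (+12,-10), (+15,-12), (+18,-14), (+21,-16), (+24,-18); their common second difference is (+3,-2) (constant acceleration).
step 8: (103,-85) + (+27,-20) → (130,-105)
step 9: (130,-105) + (+30,-22) → (160,-127)
step 10: (160,-127) + (+33,-24) → (193,-151)

(193,-151)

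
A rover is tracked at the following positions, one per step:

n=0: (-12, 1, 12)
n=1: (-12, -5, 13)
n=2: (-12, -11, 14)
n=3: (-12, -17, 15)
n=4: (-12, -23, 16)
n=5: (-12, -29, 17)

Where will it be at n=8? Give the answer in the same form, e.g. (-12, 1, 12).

The position changes by (+0, -6, +1) every step.
step 6: (-12, -29, 17) + (+0, -6, +1) → (-12, -35, 18)
step 7: (-12, -35, 18) + (+0, -6, +1) → (-12, -41, 19)
step 8: (-12, -41, 19) + (+0, -6, +1) → (-12, -47, 20)

(-12, -47, 20)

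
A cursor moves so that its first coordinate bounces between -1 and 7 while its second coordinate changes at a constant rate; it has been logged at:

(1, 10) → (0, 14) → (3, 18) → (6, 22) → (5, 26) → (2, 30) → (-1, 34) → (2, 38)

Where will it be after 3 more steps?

The first coordinate reflects between -1 and 7, moving 3 per step.
  step 8: 2 → 5
  step 9: 5 → 6
  step 10: 6 → 3
The second coordinate changes by +4 each step: at step 10 it is 50.

(3, 50)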